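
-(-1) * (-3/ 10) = -3/ 10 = -0.30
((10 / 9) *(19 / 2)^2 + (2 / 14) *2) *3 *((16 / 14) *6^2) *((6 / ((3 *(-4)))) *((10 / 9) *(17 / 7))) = -17232560 / 1029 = -16746.90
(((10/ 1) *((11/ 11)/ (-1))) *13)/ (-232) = 0.56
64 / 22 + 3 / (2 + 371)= 11969 / 4103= 2.92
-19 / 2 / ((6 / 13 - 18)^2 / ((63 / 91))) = -13 / 608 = -0.02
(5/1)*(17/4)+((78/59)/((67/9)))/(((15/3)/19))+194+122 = 26716337/79060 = 337.92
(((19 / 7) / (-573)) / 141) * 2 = -0.00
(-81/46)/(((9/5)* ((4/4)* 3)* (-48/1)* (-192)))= -5/141312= -0.00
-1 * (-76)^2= -5776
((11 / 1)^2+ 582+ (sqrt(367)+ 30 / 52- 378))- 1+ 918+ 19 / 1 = sqrt(367)+ 32801 / 26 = 1280.73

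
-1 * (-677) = 677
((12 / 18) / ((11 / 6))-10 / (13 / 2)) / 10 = -84 / 715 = -0.12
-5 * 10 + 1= -49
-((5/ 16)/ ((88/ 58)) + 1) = -849/ 704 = -1.21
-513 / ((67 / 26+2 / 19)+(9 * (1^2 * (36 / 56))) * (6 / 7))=-12417678 / 184967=-67.13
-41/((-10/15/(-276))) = -16974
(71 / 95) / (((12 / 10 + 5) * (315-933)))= -71 / 364002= -0.00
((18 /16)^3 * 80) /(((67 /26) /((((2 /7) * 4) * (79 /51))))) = 1247805 /15946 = 78.25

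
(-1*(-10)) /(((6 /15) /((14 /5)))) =70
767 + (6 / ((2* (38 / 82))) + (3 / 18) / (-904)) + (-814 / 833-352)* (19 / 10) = 8826378013 / 85845648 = 102.82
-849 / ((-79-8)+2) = 9.99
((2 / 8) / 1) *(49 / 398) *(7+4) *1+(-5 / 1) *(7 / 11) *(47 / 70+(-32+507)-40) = -24269683 / 17512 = -1385.89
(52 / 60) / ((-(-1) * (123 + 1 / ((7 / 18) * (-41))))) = 3731 / 529245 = 0.01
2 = 2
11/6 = 1.83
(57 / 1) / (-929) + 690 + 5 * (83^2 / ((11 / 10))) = 327044533 / 10219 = 32003.58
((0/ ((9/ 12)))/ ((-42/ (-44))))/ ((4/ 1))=0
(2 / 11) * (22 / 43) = 4 / 43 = 0.09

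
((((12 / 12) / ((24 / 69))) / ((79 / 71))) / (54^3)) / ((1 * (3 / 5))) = 8165 / 298551744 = 0.00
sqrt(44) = 2*sqrt(11) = 6.63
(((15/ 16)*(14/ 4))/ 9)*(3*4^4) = 280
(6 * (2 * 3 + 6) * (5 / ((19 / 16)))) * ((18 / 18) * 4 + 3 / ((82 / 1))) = 953280 / 779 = 1223.72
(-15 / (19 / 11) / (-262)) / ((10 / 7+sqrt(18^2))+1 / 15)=0.00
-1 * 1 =-1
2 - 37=-35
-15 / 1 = -15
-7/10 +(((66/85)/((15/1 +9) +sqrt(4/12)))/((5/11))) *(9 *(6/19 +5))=6864251/2535550 - 59994 *sqrt(3)/1267775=2.63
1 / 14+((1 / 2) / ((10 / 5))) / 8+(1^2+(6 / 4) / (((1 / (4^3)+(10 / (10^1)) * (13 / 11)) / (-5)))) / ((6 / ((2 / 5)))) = -78117 / 314720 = -0.25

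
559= 559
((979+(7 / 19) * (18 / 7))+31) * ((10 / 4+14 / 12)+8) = 672280 / 57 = 11794.39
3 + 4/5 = 19/5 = 3.80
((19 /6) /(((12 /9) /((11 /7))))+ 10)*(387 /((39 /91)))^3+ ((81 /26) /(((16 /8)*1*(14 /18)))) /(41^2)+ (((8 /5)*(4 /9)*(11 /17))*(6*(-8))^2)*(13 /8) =1051767280515029521 /104020280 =10111175248.86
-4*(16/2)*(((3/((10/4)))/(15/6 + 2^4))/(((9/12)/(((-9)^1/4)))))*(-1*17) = -19584/185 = -105.86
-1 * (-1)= 1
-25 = -25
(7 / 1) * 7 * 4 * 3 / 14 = 42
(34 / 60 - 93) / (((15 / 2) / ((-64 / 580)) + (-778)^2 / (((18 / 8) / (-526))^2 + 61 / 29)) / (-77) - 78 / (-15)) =184508193562000 / 7447532981521671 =0.02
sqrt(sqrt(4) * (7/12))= 1.08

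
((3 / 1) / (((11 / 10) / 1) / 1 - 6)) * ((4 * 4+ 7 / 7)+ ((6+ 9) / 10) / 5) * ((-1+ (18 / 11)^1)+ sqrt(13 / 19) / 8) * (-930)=241335 * sqrt(247) / 3724+ 482670 / 77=7286.94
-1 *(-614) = 614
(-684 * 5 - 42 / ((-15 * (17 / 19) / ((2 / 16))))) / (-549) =1162667 / 186660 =6.23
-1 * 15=-15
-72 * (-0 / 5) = 0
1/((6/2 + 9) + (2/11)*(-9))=11/114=0.10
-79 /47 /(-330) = 79 /15510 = 0.01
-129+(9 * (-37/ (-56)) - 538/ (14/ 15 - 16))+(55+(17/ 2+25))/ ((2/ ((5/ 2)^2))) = 2394729/ 12656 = 189.22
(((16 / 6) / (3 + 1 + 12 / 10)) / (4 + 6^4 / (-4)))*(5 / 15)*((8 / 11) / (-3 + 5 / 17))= 17 / 118404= 0.00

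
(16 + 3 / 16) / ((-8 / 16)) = -259 / 8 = -32.38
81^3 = 531441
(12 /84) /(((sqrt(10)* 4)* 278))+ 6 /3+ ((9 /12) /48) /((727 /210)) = sqrt(10) /77840+ 46633 /23264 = 2.00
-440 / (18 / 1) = -220 / 9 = -24.44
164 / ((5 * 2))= 82 / 5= 16.40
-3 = -3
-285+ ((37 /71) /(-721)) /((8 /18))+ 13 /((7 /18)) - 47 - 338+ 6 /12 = -18606409 /29252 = -636.07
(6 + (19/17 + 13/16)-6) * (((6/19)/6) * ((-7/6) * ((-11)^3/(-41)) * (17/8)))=-1630475/199424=-8.18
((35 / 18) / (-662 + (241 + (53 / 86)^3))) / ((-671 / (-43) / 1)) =-68376020 / 230888827323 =-0.00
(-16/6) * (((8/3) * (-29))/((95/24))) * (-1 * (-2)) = 29696/285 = 104.20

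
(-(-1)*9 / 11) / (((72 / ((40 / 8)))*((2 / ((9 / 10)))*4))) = 9 / 1408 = 0.01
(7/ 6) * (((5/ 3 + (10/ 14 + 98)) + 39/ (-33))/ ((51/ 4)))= 45830/ 5049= 9.08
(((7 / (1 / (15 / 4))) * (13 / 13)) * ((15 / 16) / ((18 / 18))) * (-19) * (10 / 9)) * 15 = -249375 / 32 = -7792.97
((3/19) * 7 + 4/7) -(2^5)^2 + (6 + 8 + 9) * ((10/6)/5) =-404848/399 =-1014.66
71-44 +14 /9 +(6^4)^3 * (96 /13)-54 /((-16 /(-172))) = 3761479747453 /234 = 16074699775.44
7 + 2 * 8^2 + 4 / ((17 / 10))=2335 / 17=137.35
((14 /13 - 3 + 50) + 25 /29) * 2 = 36900 /377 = 97.88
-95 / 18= -5.28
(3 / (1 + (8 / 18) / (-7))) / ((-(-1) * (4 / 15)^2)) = 42525 / 944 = 45.05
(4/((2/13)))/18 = 13/9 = 1.44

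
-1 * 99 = -99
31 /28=1.11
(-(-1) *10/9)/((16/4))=5/18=0.28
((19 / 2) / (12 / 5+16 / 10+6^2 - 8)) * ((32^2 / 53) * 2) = 608 / 53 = 11.47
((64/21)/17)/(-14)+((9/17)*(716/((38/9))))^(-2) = -8882523319/700456375332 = -0.01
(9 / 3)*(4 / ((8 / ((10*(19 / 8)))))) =285 / 8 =35.62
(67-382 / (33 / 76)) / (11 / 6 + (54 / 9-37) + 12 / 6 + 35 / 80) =429136 / 14113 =30.41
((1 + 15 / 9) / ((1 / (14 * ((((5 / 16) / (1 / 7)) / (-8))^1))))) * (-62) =7595 / 12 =632.92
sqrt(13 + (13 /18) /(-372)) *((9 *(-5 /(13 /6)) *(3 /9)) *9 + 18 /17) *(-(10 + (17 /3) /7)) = 85352 *sqrt(95790) /11067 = 2386.95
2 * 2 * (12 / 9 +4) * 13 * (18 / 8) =624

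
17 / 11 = 1.55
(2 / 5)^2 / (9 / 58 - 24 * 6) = -232 / 208575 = -0.00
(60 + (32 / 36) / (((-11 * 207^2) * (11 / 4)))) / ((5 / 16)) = 44796058048 / 233312805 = 192.00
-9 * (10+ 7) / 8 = -153 / 8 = -19.12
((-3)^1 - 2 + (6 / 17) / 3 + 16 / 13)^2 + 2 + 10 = 1237341 / 48841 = 25.33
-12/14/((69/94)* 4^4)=-47/10304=-0.00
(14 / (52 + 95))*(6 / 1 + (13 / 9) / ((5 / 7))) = 722 / 945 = 0.76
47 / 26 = 1.81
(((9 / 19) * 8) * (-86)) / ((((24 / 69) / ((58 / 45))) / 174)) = -19961976 / 95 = -210126.06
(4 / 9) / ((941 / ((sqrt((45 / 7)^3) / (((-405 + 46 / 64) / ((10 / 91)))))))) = -19200*sqrt(35) / 54282604103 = -0.00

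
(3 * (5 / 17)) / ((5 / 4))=12 / 17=0.71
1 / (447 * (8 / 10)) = 5 / 1788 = 0.00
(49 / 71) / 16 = 49 / 1136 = 0.04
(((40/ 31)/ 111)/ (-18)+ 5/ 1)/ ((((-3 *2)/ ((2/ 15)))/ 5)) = -0.56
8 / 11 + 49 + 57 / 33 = 566 / 11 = 51.45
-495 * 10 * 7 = -34650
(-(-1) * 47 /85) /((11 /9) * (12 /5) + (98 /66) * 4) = 517 /8296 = 0.06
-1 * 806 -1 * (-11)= -795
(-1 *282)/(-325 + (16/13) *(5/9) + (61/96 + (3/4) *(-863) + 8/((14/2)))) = 7390656/25416203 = 0.29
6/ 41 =0.15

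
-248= -248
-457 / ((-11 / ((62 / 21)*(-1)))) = -28334 / 231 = -122.66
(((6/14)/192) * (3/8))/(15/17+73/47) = 2397/6974464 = 0.00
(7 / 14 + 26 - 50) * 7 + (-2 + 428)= 261.50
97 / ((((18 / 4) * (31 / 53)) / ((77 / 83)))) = 791714 / 23157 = 34.19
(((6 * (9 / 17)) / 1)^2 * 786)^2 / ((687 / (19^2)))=632129529477312 / 19126309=33050262.31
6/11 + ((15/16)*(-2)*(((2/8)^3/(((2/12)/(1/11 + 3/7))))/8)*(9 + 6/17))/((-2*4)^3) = 93621183/171573248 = 0.55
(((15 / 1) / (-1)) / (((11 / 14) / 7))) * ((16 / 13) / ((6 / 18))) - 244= -105452 / 143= -737.43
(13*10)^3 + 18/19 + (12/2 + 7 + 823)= 41758902/19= 2197836.95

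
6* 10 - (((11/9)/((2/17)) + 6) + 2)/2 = 1829/36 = 50.81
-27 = -27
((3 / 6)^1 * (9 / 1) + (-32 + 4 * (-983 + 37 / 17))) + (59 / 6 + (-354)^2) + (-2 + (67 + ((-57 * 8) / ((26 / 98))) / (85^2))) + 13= 34222363093 / 281775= 121452.80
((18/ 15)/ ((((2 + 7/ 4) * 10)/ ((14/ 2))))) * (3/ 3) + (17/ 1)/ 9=2377/ 1125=2.11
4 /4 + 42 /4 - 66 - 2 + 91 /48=-2621 /48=-54.60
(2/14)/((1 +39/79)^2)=6241/97468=0.06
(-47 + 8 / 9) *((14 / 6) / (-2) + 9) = -19505 / 54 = -361.20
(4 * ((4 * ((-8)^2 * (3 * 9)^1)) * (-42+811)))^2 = 452043387961344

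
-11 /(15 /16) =-176 /15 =-11.73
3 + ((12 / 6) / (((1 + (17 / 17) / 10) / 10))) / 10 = 53 / 11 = 4.82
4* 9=36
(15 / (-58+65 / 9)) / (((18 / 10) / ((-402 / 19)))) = 30150 / 8683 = 3.47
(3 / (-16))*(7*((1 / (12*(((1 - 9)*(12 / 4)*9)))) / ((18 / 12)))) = 0.00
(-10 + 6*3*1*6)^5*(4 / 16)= 2259801992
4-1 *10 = -6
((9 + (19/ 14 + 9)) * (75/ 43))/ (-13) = -20325/ 7826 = -2.60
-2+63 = 61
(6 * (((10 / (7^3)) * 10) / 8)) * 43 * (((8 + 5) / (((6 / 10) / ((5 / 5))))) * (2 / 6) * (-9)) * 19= -3982875 / 343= -11611.88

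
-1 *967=-967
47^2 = 2209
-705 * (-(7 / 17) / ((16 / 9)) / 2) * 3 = 133245 / 544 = 244.94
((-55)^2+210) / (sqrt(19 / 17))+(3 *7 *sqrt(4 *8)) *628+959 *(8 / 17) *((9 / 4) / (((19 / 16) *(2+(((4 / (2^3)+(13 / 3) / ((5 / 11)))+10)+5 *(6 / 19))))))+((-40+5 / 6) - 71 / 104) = -259550579 / 71386536+3235 *sqrt(323) / 19+52752 *sqrt(2) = 77658.96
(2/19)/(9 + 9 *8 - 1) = 1/760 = 0.00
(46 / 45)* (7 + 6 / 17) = 7.52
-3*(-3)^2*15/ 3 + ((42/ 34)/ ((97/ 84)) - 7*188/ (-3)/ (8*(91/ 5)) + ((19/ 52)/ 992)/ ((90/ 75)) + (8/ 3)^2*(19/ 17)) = -188280483251/ 1531116288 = -122.97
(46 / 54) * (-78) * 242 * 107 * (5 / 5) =-15484612 / 9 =-1720512.44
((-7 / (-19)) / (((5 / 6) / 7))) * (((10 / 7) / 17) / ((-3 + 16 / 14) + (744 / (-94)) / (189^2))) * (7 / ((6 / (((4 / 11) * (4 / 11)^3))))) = -14039972352 / 4915532810705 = -0.00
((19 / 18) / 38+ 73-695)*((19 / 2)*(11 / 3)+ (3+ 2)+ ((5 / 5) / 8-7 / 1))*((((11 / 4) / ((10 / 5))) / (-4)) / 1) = 194824091 / 27648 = 7046.59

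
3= 3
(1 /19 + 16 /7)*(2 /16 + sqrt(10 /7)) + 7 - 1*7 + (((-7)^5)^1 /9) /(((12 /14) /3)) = -62586469 /9576 + 311*sqrt(70) /931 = -6532.97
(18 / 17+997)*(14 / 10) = 118769 / 85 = 1397.28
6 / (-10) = -3 / 5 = -0.60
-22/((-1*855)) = 22/855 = 0.03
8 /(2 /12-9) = -48 /53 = -0.91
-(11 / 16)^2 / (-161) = 121 / 41216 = 0.00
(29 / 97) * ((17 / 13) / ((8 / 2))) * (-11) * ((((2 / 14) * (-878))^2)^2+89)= -3222684751951335 / 12110644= -266103499.69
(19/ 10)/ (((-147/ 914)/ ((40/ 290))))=-34732/ 21315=-1.63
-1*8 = -8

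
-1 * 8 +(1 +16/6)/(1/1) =-13/3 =-4.33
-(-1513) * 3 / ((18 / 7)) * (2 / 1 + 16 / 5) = 137683 / 15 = 9178.87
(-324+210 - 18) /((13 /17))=-2244 /13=-172.62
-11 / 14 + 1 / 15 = -151 / 210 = -0.72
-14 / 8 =-7 / 4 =-1.75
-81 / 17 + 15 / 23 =-1608 / 391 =-4.11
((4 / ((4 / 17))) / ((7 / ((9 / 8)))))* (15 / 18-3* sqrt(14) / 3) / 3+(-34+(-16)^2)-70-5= 16549 / 112-51* sqrt(14) / 56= 144.35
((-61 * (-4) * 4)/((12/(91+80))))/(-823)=-13908/823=-16.90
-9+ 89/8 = 17/8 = 2.12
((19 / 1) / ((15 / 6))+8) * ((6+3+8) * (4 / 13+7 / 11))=2754 / 11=250.36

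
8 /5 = 1.60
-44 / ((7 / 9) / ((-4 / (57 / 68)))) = 35904 / 133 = 269.95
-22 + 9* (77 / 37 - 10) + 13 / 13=-3414 / 37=-92.27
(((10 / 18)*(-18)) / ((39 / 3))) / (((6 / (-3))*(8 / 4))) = 5 / 26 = 0.19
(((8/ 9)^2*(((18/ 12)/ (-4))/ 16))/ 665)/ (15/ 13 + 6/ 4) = -13/ 1238895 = -0.00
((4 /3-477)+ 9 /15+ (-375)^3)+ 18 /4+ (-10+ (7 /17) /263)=-7073326176947 /134130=-52734855.57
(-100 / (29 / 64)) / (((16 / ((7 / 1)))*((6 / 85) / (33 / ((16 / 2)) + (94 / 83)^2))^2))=-112300397477734375 / 198185948496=-566641.57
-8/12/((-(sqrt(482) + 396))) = 0.00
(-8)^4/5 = 4096/5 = 819.20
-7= -7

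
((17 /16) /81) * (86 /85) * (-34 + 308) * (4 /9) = 5891 /3645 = 1.62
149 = 149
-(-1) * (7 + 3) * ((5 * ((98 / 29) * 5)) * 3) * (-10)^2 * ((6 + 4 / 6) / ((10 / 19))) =3210344.83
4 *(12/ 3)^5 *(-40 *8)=-1310720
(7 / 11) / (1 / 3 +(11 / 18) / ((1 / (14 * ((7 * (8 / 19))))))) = 1197 / 48059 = 0.02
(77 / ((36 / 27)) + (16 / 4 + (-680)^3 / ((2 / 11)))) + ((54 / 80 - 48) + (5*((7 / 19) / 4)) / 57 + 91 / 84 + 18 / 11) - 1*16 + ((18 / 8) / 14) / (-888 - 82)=-373034565606096433 / 215704720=-1729375998.85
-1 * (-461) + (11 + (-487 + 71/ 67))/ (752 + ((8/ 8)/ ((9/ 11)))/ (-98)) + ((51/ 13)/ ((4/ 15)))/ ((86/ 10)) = 45913681452779/ 99363258436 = 462.08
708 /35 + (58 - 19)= 2073 /35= 59.23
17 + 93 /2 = 127 /2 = 63.50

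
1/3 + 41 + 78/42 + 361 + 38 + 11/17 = 158093/357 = 442.84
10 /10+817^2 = 667490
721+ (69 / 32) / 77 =1776613 / 2464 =721.03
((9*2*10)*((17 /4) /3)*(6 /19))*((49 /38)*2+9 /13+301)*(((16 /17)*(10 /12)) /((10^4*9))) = 15031 /70395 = 0.21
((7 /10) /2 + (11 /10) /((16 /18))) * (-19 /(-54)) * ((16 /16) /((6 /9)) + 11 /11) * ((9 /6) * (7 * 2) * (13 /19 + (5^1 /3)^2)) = 32893 /324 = 101.52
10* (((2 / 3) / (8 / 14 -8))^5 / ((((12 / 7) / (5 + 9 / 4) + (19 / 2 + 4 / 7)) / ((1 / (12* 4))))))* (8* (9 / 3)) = -3411821 / 1208282473008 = -0.00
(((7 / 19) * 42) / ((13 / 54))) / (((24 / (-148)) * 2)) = -48951 / 247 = -198.18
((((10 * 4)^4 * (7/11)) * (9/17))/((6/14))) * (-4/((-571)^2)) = -1505280000/60969667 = -24.69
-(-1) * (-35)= -35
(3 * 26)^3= 474552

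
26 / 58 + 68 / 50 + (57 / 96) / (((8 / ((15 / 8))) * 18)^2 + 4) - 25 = -79391866313 / 3423299200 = -23.19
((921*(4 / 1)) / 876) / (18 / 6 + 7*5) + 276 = 765931 / 2774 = 276.11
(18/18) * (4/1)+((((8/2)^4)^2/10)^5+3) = 37778931862957161731443/3125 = 12089258196146291754.06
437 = 437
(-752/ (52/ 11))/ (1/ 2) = -318.15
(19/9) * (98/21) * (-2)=-532/27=-19.70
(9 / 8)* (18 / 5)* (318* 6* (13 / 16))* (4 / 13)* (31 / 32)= 1871.48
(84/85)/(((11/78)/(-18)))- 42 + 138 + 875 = 789949/935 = 844.87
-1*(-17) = 17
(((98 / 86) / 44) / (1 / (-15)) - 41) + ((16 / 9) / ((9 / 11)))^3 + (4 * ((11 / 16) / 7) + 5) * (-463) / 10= -19765197495059 / 70384046040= -280.82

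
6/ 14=3/ 7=0.43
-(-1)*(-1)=-1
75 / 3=25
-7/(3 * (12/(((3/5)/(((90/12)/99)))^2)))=-7623/625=-12.20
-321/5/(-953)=321/4765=0.07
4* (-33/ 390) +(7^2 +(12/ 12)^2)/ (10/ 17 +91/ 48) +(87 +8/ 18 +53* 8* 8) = 4149374479/ 1185795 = 3499.23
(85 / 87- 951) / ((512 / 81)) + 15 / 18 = -1664423 / 11136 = -149.46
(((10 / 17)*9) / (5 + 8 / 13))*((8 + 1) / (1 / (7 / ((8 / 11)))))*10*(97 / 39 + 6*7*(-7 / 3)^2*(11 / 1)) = 5103685125 / 2482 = 2056279.26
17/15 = 1.13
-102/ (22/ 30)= -1530/ 11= -139.09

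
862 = 862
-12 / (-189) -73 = -4595 / 63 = -72.94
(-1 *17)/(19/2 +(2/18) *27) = -34/25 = -1.36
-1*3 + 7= 4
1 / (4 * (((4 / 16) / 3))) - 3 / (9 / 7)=2 / 3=0.67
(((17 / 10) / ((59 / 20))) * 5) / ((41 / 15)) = 2550 / 2419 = 1.05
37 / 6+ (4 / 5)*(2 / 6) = 193 / 30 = 6.43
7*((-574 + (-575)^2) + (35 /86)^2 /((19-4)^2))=153786603691 /66564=2310357.01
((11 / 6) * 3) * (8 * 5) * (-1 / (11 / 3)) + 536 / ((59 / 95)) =47380 / 59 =803.05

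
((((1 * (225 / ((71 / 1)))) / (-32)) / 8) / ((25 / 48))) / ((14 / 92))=-621 / 3976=-0.16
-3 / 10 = -0.30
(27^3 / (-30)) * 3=-19683 / 10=-1968.30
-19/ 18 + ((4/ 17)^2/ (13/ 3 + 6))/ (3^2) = -170125/ 161262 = -1.05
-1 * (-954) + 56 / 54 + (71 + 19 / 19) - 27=27001 / 27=1000.04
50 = 50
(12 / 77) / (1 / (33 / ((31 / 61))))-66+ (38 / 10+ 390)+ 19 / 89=32651842 / 96565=338.13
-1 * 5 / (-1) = 5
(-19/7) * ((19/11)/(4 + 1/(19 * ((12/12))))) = -6859/5929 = -1.16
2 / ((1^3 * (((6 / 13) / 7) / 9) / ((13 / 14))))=507 / 2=253.50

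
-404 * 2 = -808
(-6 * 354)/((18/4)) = -472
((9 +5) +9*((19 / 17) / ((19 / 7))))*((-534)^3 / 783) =-1697565352 / 493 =-3443337.43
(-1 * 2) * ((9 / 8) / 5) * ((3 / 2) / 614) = -27 / 24560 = -0.00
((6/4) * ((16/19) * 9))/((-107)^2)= 216/217531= 0.00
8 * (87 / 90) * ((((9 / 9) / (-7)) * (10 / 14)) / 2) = -58 / 147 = -0.39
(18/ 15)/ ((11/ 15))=18/ 11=1.64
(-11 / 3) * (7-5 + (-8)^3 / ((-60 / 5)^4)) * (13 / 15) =-4576 / 729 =-6.28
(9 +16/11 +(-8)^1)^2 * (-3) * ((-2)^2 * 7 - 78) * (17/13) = 1181.79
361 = 361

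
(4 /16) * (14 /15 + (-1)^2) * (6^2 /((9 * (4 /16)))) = 116 /15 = 7.73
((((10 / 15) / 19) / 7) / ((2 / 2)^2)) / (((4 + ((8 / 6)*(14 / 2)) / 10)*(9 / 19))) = 5 / 2331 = 0.00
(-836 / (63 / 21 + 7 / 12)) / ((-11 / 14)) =12768 / 43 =296.93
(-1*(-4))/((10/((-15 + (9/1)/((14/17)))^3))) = -185193/6860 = -27.00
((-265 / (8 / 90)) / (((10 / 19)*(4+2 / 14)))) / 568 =-317205 / 131776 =-2.41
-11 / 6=-1.83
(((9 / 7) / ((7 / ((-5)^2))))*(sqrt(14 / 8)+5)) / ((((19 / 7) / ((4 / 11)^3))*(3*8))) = 300*sqrt(7) / 177023+3000 / 177023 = 0.02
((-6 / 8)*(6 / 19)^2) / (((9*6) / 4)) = -2 / 361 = -0.01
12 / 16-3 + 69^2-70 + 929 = 22471 / 4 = 5617.75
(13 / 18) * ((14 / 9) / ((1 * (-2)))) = -91 / 162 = -0.56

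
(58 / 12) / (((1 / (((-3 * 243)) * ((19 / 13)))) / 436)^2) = 176271453078264 / 169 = 1043026349575.53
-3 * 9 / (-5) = 27 / 5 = 5.40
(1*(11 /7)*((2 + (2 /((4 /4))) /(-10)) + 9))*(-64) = -38016 /35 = -1086.17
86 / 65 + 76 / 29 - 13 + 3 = -11416 / 1885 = -6.06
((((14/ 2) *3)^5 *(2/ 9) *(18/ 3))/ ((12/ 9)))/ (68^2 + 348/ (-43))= 175616343/ 198484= 884.79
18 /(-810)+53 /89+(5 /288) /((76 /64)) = 0.59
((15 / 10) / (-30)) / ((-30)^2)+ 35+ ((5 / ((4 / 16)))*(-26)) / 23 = 5129977 / 414000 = 12.39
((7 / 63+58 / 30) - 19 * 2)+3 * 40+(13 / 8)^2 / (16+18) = 8237237 / 97920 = 84.12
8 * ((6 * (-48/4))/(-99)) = 5.82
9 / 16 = 0.56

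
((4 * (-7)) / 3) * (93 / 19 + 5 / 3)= -10472 / 171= -61.24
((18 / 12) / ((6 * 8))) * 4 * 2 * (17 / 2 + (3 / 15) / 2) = 2.15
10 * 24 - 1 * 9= 231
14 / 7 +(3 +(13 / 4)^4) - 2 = 114.57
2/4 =1/2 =0.50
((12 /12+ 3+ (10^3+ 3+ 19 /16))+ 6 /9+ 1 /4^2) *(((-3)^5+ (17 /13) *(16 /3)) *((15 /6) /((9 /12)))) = -557224675 /702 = -793767.34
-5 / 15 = -1 / 3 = -0.33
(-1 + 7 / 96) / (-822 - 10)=89 / 79872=0.00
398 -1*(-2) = 400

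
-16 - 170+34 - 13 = -165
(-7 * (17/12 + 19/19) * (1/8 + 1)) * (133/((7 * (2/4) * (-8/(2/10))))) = 11571/640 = 18.08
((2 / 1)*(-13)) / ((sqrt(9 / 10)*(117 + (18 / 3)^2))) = -0.18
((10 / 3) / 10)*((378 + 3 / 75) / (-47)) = -9451 / 3525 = -2.68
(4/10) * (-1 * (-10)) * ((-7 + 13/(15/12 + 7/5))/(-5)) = 444/265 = 1.68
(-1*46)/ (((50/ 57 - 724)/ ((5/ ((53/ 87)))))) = 570285/ 1092277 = 0.52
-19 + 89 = 70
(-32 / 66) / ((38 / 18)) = -48 / 209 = -0.23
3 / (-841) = -3 / 841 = -0.00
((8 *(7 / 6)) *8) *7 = 1568 / 3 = 522.67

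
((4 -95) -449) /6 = -90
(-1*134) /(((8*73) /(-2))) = 67 /146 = 0.46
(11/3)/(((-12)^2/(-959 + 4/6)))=-24.40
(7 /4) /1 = 7 /4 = 1.75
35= 35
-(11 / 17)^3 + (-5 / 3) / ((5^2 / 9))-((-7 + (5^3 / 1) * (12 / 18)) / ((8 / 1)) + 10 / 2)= -9086641 / 589560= -15.41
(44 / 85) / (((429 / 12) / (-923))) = -1136 / 85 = -13.36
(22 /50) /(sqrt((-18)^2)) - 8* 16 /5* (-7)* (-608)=-49029109 /450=-108953.58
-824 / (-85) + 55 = 5499 / 85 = 64.69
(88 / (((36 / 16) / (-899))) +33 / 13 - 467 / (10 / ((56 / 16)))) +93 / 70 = -578549329 / 16380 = -35320.47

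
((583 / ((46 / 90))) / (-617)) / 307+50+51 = 439994102 / 4356637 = 100.99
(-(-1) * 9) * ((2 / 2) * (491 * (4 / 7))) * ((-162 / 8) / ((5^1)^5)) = -357939 / 21875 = -16.36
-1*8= -8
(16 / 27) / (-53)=-16 / 1431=-0.01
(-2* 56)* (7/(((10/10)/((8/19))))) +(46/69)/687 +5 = -12730759/39159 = -325.10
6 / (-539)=-6 / 539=-0.01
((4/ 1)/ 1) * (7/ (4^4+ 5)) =28/ 261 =0.11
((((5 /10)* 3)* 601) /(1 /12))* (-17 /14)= -13136.14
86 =86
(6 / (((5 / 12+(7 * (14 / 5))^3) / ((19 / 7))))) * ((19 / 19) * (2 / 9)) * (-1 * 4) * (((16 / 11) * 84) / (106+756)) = -14592000 / 53549258389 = -0.00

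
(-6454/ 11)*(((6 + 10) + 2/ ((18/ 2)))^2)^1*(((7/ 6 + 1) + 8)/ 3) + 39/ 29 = -121683416167/ 232551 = -523254.75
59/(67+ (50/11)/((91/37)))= 0.86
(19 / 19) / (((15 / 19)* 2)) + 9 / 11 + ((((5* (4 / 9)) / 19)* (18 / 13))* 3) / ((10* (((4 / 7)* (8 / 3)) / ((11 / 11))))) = 1.48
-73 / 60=-1.22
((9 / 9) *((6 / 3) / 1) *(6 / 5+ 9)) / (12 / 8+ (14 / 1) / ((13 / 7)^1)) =2652 / 1175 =2.26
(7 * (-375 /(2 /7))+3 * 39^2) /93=-3083 /62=-49.73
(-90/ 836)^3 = -91125/ 73034632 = -0.00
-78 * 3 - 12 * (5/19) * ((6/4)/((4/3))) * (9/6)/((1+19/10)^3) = -108534744/463391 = -234.22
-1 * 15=-15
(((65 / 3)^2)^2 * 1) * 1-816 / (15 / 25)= 17740465 / 81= 219018.09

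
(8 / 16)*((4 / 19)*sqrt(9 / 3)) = 2*sqrt(3) / 19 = 0.18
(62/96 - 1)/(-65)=0.01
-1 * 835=-835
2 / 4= 1 / 2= 0.50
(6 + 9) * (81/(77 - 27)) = 243/10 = 24.30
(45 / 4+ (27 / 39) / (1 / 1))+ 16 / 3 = 2695 / 156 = 17.28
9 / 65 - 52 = -3371 / 65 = -51.86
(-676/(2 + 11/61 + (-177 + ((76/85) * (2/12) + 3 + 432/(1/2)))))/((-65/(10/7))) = 1617720/75384281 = 0.02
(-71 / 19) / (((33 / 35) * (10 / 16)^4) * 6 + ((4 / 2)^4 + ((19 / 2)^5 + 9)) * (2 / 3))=-1017856 / 14055811317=-0.00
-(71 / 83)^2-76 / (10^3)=-1391141 / 1722250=-0.81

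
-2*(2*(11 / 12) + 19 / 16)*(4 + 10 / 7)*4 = -2755 / 21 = -131.19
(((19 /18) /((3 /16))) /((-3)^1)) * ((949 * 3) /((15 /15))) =-144248 /27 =-5342.52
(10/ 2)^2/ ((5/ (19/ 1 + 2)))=105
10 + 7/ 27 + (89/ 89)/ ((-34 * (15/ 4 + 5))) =10.26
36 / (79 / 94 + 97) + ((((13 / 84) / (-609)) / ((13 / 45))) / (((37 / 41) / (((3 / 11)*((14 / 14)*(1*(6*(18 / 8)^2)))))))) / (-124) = 7767251397729 / 21106019600512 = 0.37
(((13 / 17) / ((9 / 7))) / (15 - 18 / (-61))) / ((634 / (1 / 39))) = 427 / 271508598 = 0.00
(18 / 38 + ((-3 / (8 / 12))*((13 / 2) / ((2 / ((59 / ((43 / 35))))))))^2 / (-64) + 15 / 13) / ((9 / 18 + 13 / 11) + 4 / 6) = -475697657475711 / 144975800320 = -3281.22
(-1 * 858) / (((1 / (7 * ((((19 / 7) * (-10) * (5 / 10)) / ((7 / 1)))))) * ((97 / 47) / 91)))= 49802610 / 97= 513428.97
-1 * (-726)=726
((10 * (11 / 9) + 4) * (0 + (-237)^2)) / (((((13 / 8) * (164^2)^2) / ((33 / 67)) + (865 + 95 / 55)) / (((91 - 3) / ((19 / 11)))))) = 14553462792 / 748216572343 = 0.02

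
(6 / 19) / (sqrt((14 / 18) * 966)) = 3 * sqrt(138) / 3059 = 0.01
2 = 2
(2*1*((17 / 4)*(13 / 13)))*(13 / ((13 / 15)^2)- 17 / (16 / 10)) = 11815 / 208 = 56.80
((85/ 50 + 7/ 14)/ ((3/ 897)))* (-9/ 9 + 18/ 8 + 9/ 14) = 174317/ 140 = 1245.12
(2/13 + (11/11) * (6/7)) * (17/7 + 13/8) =5221/1274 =4.10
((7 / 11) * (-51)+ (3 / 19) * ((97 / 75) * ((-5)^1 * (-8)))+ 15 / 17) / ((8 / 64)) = -3326144 / 17765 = -187.23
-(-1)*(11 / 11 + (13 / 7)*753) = 9796 / 7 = 1399.43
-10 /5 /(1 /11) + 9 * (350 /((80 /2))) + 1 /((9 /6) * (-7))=4759 /84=56.65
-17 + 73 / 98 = -1593 / 98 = -16.26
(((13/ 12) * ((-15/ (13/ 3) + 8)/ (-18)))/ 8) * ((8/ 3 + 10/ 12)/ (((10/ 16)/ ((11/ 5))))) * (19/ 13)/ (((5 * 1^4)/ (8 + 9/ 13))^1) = -9753821/ 9126000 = -1.07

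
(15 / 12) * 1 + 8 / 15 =107 / 60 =1.78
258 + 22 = 280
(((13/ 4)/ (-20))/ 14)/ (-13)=1/ 1120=0.00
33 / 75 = 11 / 25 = 0.44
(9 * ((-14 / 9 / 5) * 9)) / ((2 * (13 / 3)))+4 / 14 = -1193 / 455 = -2.62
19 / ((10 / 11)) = 209 / 10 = 20.90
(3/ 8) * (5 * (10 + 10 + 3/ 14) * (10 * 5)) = 106125/ 56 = 1895.09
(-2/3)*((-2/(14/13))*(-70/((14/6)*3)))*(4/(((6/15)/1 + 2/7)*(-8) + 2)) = 14.21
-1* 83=-83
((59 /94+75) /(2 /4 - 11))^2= 50537881 /974169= 51.88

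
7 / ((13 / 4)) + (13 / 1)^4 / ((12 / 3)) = 371405 / 52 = 7142.40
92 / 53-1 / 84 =7675 / 4452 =1.72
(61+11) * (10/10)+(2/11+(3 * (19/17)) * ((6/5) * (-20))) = -1550/187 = -8.29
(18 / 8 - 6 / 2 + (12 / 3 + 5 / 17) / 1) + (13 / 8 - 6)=-0.83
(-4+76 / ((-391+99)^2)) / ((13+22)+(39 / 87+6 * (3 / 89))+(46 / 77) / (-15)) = -254120033475 / 2262852076304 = -0.11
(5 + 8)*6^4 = 16848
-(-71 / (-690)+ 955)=-955.10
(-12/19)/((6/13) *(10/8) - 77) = 0.01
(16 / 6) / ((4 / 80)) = 160 / 3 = 53.33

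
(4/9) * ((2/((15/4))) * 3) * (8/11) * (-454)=-234.80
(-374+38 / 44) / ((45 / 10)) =-8209 / 99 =-82.92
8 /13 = 0.62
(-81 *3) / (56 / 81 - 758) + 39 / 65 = 282441 / 306710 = 0.92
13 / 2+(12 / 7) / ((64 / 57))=899 / 112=8.03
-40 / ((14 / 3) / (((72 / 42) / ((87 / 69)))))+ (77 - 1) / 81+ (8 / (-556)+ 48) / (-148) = -13070243939 / 1183928886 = -11.04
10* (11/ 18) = 55/ 9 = 6.11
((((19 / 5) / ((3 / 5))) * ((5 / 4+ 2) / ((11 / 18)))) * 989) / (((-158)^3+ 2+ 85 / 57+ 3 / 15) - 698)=-208861965 / 24735189556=-0.01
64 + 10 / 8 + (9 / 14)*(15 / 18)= 65.79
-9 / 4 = -2.25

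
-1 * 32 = -32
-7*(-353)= 2471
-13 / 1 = -13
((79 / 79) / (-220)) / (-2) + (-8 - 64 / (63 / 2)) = -278017 / 27720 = -10.03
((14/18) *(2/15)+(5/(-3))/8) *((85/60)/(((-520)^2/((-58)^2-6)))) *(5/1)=-3225359/350438400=-0.01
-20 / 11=-1.82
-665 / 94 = -7.07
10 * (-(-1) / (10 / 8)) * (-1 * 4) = -32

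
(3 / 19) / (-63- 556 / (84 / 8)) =-63 / 46265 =-0.00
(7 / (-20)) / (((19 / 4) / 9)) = -63 / 95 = -0.66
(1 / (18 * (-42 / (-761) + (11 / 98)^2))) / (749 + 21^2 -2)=1827161 / 2648670354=0.00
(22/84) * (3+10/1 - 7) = 11/7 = 1.57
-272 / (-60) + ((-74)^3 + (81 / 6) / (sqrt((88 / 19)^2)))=-1069771697 / 2640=-405216.55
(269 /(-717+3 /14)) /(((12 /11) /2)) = -20713 /30105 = -0.69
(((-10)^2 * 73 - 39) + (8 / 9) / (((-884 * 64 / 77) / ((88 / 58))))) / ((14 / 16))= 3350573081 / 403767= 8298.28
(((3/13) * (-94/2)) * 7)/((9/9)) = -987/13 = -75.92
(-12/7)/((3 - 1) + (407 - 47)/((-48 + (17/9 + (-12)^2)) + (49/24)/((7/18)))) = -22278/71351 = -0.31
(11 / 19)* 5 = 55 / 19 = 2.89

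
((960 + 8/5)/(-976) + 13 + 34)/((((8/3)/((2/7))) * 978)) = 28069/5568080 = 0.01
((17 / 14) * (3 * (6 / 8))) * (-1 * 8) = -153 / 7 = -21.86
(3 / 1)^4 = 81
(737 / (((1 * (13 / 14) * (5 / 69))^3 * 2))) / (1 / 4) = 1328705897904 / 274625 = 4838255.43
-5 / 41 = -0.12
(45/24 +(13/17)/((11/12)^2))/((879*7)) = 15277/33751256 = 0.00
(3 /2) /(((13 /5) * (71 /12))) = 90 /923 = 0.10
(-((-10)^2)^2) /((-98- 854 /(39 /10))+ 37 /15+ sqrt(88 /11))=32.08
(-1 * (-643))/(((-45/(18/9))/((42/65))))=-18004/975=-18.47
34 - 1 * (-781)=815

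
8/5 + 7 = 43/5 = 8.60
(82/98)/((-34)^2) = 41/56644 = 0.00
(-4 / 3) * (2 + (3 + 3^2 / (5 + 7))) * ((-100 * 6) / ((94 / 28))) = 64400 / 47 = 1370.21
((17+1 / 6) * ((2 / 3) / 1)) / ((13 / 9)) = 103 / 13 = 7.92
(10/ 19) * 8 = 80/ 19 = 4.21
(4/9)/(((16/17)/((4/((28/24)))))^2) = 289/49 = 5.90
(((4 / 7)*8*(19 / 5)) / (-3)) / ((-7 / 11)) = 6688 / 735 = 9.10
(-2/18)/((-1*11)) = 1/99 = 0.01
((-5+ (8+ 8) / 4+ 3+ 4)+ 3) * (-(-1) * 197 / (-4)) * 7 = -12411 / 4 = -3102.75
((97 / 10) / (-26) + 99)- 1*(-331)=111703 / 260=429.63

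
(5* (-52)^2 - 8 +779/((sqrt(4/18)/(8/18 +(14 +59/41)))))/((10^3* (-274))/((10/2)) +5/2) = -111359* sqrt(2)/328785 - 27024/109595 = -0.73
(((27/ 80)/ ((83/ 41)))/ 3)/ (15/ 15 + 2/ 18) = 3321/ 66400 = 0.05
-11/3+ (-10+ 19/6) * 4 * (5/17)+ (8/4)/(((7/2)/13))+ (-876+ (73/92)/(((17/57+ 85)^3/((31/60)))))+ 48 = -1232051272194656189/1480337451232640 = -832.28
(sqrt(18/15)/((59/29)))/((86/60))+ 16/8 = 174*sqrt(30)/2537+ 2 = 2.38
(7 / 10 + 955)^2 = 91336249 / 100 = 913362.49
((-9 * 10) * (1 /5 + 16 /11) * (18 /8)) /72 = -819 /176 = -4.65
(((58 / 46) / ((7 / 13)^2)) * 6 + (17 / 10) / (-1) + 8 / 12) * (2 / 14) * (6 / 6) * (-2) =-847243 / 118335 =-7.16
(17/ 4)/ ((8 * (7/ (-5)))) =-85/ 224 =-0.38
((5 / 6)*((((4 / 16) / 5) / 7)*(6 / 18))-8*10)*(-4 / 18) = 40319 / 2268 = 17.78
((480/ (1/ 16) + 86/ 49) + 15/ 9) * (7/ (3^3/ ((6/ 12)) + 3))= 1129463/ 1197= 943.58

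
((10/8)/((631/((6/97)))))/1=0.00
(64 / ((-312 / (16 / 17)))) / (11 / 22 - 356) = 256 / 471393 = 0.00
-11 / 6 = -1.83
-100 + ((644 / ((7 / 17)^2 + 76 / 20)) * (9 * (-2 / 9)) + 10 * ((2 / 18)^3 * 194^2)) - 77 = 2578418 / 174231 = 14.80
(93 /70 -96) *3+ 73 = -14771 /70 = -211.01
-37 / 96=-0.39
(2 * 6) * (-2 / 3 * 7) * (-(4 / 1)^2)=896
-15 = -15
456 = 456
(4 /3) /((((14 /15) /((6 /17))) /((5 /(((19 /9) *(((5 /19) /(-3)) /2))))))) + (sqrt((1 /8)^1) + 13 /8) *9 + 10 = -2477 /952 + 9 *sqrt(2) /4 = 0.58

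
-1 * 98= -98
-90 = -90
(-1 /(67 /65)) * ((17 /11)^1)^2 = -18785 /8107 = -2.32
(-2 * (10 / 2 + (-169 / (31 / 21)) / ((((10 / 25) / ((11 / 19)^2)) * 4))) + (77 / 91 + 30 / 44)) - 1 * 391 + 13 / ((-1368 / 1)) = -40502523845 / 115222536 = -351.52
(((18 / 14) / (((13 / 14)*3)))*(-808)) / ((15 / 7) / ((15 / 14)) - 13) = 4848 / 143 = 33.90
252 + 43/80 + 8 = 20843/80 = 260.54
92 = 92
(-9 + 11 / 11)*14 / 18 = -56 / 9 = -6.22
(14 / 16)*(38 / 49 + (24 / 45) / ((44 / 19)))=2033 / 2310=0.88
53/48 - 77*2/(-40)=1189/240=4.95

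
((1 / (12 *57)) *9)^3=0.00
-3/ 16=-0.19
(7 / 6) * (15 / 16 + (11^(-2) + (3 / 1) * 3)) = 134785 / 11616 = 11.60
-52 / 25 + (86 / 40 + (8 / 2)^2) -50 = -3393 / 100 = -33.93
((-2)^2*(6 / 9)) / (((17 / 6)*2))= 8 / 17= 0.47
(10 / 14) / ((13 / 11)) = 55 / 91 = 0.60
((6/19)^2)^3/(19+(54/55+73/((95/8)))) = 513216/13521976639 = 0.00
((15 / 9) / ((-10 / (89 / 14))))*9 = -267 / 28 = -9.54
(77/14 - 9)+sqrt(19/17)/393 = -3.50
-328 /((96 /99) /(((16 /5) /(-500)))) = 1353 /625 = 2.16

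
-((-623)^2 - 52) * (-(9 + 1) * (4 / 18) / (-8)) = -646795 / 6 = -107799.17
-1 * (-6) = 6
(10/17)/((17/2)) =20/289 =0.07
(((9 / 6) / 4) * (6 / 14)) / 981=1 / 6104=0.00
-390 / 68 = -195 / 34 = -5.74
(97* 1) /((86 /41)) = 3977 /86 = 46.24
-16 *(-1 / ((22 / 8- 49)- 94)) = -64 / 561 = -0.11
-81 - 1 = -82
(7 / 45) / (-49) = -1 / 315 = -0.00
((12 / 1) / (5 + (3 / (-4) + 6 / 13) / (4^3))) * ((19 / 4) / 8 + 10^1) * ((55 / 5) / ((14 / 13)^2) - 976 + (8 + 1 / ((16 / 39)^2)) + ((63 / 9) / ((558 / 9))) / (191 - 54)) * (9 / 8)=-1207684295320113 / 44284318400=-27271.15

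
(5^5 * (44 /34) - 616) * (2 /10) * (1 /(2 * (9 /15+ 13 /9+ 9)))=262251 /8449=31.04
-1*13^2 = -169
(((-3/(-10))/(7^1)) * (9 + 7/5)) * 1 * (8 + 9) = 1326/175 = 7.58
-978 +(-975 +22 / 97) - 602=-247813 / 97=-2554.77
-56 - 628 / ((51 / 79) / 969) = -942684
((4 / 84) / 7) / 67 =1 / 9849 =0.00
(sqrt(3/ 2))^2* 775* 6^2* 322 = 13475700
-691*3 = -2073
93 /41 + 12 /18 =361 /123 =2.93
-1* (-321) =321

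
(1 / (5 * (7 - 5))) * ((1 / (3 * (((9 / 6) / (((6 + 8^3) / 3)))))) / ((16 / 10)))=259 / 108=2.40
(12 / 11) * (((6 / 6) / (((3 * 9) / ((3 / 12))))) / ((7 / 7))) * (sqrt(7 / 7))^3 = 1 / 99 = 0.01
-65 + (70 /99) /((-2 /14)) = -6925 /99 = -69.95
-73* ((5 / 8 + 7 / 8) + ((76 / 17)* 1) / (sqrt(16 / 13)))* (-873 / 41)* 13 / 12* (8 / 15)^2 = 736424 / 1025 + 27984112* sqrt(13) / 52275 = 2648.60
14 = 14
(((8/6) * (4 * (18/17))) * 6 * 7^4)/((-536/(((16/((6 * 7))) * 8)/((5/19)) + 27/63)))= -10380552/5695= -1822.75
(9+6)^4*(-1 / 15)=-3375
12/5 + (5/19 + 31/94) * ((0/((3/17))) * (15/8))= 2.40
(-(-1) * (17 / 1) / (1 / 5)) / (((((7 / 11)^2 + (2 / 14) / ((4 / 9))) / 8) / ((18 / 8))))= 5183640 / 2461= 2106.31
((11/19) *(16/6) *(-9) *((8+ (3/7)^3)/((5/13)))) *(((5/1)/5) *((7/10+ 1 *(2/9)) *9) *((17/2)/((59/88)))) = -295211655024/9612575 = -30710.99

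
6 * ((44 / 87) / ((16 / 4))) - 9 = -239 / 29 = -8.24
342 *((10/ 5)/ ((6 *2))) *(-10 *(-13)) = 7410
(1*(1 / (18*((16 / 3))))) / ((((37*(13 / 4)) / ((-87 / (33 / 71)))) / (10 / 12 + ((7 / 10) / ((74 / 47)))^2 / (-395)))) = -1112745940343 / 82400679504000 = -0.01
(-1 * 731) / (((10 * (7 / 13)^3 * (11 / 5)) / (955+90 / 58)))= -22275317090 / 109417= -203581.87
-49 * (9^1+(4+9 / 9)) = -686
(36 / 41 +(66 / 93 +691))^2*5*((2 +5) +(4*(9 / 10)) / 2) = 34095209185004 / 1615441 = 21105821.37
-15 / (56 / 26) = -6.96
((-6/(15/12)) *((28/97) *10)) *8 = -10752/97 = -110.85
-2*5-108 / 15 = -86 / 5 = -17.20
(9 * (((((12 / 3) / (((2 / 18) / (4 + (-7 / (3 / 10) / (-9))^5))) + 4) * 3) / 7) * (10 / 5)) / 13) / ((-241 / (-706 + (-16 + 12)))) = 9881438921680 / 1295003619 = 7630.43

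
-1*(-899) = 899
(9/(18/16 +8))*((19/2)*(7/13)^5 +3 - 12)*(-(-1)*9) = -76.07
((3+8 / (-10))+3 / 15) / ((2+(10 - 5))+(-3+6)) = 6 / 25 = 0.24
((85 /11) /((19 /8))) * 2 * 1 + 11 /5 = 9099 /1045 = 8.71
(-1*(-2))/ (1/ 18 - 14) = -36/ 251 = -0.14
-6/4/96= -1/64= -0.02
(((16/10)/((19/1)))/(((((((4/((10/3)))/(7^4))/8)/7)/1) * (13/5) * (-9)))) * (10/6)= -13445600/20007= -672.04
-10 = -10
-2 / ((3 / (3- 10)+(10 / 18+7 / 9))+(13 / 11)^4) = -307461 / 438980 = -0.70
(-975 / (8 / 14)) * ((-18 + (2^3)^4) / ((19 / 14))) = -97413225 / 19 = -5127011.84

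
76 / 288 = 19 / 72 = 0.26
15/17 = 0.88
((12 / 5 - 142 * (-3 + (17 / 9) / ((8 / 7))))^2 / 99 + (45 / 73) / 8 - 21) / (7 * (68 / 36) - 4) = 83847453247 / 2159427600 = 38.83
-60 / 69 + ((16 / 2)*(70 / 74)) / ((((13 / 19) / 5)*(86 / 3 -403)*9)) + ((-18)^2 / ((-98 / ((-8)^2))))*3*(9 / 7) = -10444890202132 / 12784037721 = -817.03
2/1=2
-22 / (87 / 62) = -1364 / 87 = -15.68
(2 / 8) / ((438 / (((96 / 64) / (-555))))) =-1 / 648240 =-0.00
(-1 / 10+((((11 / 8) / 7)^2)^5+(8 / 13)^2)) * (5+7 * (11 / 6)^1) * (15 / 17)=7642845712120678363351 / 1742793340346272055296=4.39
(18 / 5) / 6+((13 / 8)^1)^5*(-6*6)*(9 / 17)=-149955873 / 696320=-215.35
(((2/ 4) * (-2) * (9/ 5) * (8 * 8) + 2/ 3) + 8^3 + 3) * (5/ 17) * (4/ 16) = 6007/ 204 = 29.45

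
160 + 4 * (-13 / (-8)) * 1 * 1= 333 / 2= 166.50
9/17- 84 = -1419/17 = -83.47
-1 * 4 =-4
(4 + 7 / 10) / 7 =47 / 70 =0.67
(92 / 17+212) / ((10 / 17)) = 1848 / 5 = 369.60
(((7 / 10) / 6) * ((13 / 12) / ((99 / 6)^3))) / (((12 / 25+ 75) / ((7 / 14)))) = 455 / 2441272284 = 0.00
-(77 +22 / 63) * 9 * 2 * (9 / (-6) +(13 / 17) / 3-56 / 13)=7731.07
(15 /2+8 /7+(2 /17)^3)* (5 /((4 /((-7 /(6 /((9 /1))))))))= -8918775 /78608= -113.46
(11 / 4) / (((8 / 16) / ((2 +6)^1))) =44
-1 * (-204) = 204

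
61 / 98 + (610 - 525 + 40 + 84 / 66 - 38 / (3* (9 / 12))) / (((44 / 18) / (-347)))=-92059053 / 5929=-15526.91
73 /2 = 36.50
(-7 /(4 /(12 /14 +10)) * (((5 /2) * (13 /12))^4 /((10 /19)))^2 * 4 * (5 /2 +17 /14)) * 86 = -253694745.84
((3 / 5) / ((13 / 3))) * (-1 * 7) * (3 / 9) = -0.32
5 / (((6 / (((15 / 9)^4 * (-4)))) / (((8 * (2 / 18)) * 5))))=-250000 / 2187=-114.31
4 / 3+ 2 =10 / 3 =3.33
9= 9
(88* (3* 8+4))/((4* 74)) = 308/37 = 8.32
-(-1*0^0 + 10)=-9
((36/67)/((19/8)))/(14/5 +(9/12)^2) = 23040/342437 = 0.07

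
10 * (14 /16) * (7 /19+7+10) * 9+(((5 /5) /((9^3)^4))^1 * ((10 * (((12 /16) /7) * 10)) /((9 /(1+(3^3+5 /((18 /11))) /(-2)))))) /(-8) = 44390128079606564275 /32454542896104672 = 1367.76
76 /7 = 10.86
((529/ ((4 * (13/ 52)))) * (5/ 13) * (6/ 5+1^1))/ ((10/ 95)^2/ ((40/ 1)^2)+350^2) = 840263600/ 229957000013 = 0.00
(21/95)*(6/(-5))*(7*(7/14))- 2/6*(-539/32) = 213689/45600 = 4.69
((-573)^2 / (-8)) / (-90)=36481 / 80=456.01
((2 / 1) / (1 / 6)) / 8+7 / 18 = 17 / 9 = 1.89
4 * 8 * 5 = 160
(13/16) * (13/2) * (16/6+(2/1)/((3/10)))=1183/24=49.29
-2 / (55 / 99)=-18 / 5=-3.60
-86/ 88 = -43/ 44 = -0.98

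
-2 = -2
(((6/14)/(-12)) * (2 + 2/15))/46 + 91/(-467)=-221633/1127805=-0.20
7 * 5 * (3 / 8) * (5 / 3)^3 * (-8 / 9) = -4375 / 81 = -54.01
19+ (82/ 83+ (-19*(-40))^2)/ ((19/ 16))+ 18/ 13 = 9972121361/ 20501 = 486421.22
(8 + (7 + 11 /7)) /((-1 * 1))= -116 /7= -16.57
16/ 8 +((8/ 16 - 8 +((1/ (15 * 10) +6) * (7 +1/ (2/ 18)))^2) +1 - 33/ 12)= 207657931/ 22500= 9229.24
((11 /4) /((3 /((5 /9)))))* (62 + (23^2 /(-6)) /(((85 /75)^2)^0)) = -8635 /648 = -13.33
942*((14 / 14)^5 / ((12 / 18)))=1413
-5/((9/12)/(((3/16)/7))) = -5/28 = -0.18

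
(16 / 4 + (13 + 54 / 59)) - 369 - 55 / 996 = -20634389 / 58764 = -351.14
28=28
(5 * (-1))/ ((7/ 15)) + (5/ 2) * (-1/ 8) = -1235/ 112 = -11.03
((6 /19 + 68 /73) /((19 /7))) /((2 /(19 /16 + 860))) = 83431845 /421648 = 197.87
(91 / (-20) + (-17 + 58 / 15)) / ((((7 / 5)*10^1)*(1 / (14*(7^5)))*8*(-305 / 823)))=14675922821 / 146400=100245.37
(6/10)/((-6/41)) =-41/10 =-4.10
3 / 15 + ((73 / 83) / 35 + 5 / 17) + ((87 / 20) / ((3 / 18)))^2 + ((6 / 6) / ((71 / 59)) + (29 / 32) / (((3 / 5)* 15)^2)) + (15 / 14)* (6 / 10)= 31046692638391 / 45442101600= 683.21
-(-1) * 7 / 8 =7 / 8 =0.88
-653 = -653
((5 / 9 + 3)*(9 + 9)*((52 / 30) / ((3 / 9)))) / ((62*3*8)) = 0.22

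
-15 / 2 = -7.50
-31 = -31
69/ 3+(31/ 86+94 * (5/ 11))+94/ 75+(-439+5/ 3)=-369.99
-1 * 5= -5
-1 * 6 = -6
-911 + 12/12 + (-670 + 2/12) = -1579.83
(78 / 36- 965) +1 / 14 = -20218 / 21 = -962.76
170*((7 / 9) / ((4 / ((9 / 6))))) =595 / 12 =49.58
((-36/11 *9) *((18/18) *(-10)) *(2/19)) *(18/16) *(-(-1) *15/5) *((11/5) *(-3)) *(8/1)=-104976/19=-5525.05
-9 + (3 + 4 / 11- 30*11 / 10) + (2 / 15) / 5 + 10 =-23603 / 825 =-28.61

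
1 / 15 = 0.07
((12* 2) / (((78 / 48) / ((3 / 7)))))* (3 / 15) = 576 / 455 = 1.27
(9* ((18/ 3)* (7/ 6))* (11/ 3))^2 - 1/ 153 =8164232/ 153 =53360.99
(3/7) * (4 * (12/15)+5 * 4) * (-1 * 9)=-3132/35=-89.49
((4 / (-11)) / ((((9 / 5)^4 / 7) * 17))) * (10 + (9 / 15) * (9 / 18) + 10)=-355250 / 1226907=-0.29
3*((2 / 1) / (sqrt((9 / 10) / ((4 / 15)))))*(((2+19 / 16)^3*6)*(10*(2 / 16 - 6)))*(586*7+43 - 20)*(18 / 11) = -105208824375*sqrt(6) / 1024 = -251667906.40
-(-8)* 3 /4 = 6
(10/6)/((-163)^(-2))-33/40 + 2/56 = 37195937/840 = 44280.88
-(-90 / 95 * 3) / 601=54 / 11419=0.00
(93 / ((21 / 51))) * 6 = 9486 / 7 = 1355.14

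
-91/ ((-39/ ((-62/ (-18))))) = 8.04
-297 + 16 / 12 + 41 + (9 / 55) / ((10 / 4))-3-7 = -218296 / 825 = -264.60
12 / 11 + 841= 9263 / 11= 842.09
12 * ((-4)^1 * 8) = -384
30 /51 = 10 /17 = 0.59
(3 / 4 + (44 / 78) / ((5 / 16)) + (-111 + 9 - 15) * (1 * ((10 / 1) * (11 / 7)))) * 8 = -20049298 / 1365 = -14688.13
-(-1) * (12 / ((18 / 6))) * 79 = 316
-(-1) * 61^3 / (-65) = -226981 / 65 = -3492.02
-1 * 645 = -645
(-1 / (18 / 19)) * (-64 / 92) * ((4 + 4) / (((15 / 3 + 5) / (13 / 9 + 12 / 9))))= 3040 / 1863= 1.63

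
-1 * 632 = -632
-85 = -85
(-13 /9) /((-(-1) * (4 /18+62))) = -13 /560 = -0.02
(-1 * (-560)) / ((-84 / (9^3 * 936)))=-4548960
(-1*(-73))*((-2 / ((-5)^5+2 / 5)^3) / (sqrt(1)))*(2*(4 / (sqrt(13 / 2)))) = 146000*sqrt(26) / 49572023921771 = 0.00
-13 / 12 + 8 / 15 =-11 / 20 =-0.55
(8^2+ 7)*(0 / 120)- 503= -503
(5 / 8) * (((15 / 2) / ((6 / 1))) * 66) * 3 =2475 / 16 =154.69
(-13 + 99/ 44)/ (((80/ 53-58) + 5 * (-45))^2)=-120787/ 890306244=-0.00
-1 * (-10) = 10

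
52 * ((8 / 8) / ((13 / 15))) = 60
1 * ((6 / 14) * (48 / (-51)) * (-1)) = 48 / 119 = 0.40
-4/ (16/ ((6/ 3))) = -0.50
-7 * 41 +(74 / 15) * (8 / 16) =-4268 / 15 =-284.53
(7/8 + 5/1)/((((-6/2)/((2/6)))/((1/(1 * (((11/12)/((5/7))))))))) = -235/462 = -0.51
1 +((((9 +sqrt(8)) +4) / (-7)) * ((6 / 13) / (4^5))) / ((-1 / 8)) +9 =3 * sqrt(2) / 2912 +4483 / 448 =10.01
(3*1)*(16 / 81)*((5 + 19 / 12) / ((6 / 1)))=158 / 243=0.65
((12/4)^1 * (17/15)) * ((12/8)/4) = 51/40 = 1.28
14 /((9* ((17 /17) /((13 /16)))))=91 /72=1.26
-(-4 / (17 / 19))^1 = 76 / 17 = 4.47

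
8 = 8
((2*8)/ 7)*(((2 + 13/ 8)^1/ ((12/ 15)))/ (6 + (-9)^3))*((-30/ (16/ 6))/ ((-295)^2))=87/ 46979576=0.00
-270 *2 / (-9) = 60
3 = 3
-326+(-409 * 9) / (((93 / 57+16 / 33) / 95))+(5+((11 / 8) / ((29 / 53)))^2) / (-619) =-7319470385210495 / 44211733312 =-165554.93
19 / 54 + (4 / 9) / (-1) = -5 / 54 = -0.09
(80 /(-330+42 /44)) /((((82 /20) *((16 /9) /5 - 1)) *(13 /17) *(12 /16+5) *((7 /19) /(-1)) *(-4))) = 4488000 /316049279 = 0.01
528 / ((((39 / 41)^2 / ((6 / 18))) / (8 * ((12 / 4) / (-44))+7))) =1909616 / 1521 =1255.50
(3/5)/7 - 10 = -347/35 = -9.91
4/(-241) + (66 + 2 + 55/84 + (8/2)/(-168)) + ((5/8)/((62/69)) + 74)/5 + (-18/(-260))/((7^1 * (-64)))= 83.55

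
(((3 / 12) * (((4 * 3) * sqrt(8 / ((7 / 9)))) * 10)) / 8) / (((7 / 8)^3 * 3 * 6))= 1.00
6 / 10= 0.60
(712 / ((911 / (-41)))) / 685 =-29192 / 624035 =-0.05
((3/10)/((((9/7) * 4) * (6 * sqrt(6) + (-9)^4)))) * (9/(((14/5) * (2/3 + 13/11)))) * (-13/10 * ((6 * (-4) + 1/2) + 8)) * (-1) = -9694971/31121028800 + 4433 * sqrt(6)/15560514400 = -0.00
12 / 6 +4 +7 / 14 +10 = 33 / 2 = 16.50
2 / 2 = 1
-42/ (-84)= 1/ 2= 0.50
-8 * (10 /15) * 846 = -4512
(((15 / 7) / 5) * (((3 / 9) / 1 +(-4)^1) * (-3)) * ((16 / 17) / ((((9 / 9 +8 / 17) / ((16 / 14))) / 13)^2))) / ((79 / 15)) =291253248 / 3387125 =85.99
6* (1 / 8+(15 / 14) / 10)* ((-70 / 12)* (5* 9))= -2925 / 8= -365.62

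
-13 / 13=-1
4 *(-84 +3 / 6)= -334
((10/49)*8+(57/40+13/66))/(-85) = -0.04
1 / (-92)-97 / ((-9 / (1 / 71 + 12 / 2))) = 3809909 / 58788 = 64.81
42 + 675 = 717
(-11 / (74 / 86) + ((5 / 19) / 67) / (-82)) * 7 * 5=-1728116705 / 3862282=-447.43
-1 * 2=-2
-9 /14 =-0.64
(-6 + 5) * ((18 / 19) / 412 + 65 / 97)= -0.67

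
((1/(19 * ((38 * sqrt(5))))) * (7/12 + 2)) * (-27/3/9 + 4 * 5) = 0.03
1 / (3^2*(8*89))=0.00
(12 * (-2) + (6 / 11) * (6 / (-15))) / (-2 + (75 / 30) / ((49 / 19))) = 23.50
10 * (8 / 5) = 16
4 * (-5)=-20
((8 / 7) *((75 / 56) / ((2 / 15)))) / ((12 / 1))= 375 / 392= 0.96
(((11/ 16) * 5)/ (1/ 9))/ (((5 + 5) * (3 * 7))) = 33/ 224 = 0.15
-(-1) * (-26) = -26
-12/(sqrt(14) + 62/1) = -372/1915 + 6 * sqrt(14)/1915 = -0.18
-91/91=-1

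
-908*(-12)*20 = 217920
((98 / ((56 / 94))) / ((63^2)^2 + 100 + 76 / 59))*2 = 19411 / 929430675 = 0.00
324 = 324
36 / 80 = 9 / 20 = 0.45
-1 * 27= -27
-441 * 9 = -3969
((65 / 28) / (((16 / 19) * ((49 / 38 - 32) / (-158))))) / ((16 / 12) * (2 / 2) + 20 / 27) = 16683615 / 2439808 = 6.84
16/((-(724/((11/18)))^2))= -121/10614564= -0.00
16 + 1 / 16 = 16.06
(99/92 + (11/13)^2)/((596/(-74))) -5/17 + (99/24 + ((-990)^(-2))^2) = 229042591432446079/63475223744790000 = 3.61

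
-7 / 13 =-0.54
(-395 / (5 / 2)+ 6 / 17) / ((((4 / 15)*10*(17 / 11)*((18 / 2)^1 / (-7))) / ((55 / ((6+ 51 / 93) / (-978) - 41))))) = -14337634850 / 359296649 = -39.90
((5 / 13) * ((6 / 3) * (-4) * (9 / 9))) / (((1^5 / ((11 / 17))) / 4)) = -1760 / 221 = -7.96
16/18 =8/9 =0.89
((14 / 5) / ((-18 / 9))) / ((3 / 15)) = -7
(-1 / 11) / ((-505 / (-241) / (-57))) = 13737 / 5555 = 2.47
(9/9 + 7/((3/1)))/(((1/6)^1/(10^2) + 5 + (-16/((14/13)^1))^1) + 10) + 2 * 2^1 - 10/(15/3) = 15214/607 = 25.06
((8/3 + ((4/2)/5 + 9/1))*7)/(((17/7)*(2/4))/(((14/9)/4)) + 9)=62083/8910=6.97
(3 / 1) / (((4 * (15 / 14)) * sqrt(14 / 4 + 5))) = 7 * sqrt(34) / 170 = 0.24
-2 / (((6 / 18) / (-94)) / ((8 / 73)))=4512 / 73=61.81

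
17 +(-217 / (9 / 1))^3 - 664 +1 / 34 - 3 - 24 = -364127677 / 24786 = -14690.86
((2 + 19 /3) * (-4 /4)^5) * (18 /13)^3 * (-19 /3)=307800 /2197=140.10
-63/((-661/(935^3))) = 51496223625/661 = 77906541.04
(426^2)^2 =32933538576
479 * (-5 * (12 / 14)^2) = -86220 / 49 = -1759.59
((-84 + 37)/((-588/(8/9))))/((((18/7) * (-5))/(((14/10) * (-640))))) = 6016/1215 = 4.95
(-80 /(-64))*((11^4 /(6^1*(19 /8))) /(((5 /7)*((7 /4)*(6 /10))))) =292820 /171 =1712.40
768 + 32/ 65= 49952/ 65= 768.49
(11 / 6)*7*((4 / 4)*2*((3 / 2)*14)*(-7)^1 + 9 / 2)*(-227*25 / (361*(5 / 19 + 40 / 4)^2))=3373447 / 6084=554.48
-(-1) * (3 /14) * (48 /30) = 12 /35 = 0.34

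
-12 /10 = -6 /5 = -1.20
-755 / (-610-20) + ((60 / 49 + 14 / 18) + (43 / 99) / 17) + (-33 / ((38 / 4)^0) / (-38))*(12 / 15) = 61436569 / 15668730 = 3.92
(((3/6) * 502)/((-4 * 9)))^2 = 63001/1296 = 48.61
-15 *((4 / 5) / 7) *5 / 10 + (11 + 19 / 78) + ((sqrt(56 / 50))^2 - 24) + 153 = 1917913 / 13650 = 140.51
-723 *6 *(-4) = 17352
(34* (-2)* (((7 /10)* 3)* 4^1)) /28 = -102 /5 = -20.40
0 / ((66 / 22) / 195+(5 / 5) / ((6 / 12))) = 0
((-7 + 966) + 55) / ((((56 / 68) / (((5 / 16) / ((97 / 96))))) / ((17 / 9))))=488410 / 679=719.31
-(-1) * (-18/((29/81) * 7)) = -1458/203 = -7.18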